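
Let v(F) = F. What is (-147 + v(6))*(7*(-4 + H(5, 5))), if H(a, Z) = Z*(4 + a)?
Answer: -40467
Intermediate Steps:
(-147 + v(6))*(7*(-4 + H(5, 5))) = (-147 + 6)*(7*(-4 + 5*(4 + 5))) = -987*(-4 + 5*9) = -987*(-4 + 45) = -987*41 = -141*287 = -40467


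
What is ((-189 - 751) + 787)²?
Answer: 23409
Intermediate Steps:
((-189 - 751) + 787)² = (-940 + 787)² = (-153)² = 23409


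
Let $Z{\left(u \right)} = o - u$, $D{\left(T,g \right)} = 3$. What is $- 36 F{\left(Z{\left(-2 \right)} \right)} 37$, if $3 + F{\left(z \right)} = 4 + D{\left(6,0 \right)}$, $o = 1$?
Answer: $-5328$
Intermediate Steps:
$Z{\left(u \right)} = 1 - u$
$F{\left(z \right)} = 4$ ($F{\left(z \right)} = -3 + \left(4 + 3\right) = -3 + 7 = 4$)
$- 36 F{\left(Z{\left(-2 \right)} \right)} 37 = \left(-36\right) 4 \cdot 37 = \left(-144\right) 37 = -5328$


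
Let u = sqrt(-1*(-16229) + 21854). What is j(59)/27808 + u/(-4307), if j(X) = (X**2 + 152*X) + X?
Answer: 3127/6952 - sqrt(38083)/4307 ≈ 0.40449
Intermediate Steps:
j(X) = X**2 + 153*X
u = sqrt(38083) (u = sqrt(16229 + 21854) = sqrt(38083) ≈ 195.15)
j(59)/27808 + u/(-4307) = (59*(153 + 59))/27808 + sqrt(38083)/(-4307) = (59*212)*(1/27808) + sqrt(38083)*(-1/4307) = 12508*(1/27808) - sqrt(38083)/4307 = 3127/6952 - sqrt(38083)/4307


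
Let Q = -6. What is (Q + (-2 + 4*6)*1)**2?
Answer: 256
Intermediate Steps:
(Q + (-2 + 4*6)*1)**2 = (-6 + (-2 + 4*6)*1)**2 = (-6 + (-2 + 24)*1)**2 = (-6 + 22*1)**2 = (-6 + 22)**2 = 16**2 = 256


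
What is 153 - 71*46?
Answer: -3113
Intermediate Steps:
153 - 71*46 = 153 - 3266 = -3113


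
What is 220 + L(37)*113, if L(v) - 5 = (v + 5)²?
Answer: 200117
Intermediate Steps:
L(v) = 5 + (5 + v)² (L(v) = 5 + (v + 5)² = 5 + (5 + v)²)
220 + L(37)*113 = 220 + (5 + (5 + 37)²)*113 = 220 + (5 + 42²)*113 = 220 + (5 + 1764)*113 = 220 + 1769*113 = 220 + 199897 = 200117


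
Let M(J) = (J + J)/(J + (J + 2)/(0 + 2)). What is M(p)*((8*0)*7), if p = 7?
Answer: 0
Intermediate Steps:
M(J) = 2*J/(1 + 3*J/2) (M(J) = (2*J)/(J + (2 + J)/2) = (2*J)/(J + (2 + J)*(½)) = (2*J)/(J + (1 + J/2)) = (2*J)/(1 + 3*J/2) = 2*J/(1 + 3*J/2))
M(p)*((8*0)*7) = (4*7/(2 + 3*7))*((8*0)*7) = (4*7/(2 + 21))*(0*7) = (4*7/23)*0 = (4*7*(1/23))*0 = (28/23)*0 = 0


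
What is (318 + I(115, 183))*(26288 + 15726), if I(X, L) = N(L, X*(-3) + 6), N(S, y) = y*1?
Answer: -882294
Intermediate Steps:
N(S, y) = y
I(X, L) = 6 - 3*X (I(X, L) = X*(-3) + 6 = -3*X + 6 = 6 - 3*X)
(318 + I(115, 183))*(26288 + 15726) = (318 + (6 - 3*115))*(26288 + 15726) = (318 + (6 - 345))*42014 = (318 - 339)*42014 = -21*42014 = -882294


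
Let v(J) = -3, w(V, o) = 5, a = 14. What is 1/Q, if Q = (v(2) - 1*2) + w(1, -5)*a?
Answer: 1/65 ≈ 0.015385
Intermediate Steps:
Q = 65 (Q = (-3 - 1*2) + 5*14 = (-3 - 2) + 70 = -5 + 70 = 65)
1/Q = 1/65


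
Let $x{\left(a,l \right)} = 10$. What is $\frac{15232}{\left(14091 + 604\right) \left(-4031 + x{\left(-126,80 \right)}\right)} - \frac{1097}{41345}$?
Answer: $- \frac{13089991151}{488603592055} \approx -0.026791$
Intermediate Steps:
$\frac{15232}{\left(14091 + 604\right) \left(-4031 + x{\left(-126,80 \right)}\right)} - \frac{1097}{41345} = \frac{15232}{\left(14091 + 604\right) \left(-4031 + 10\right)} - \frac{1097}{41345} = \frac{15232}{14695 \left(-4021\right)} - \frac{1097}{41345} = \frac{15232}{-59088595} - \frac{1097}{41345} = 15232 \left(- \frac{1}{59088595}\right) - \frac{1097}{41345} = - \frac{15232}{59088595} - \frac{1097}{41345} = - \frac{13089991151}{488603592055}$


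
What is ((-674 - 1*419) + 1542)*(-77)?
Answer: -34573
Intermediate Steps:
((-674 - 1*419) + 1542)*(-77) = ((-674 - 419) + 1542)*(-77) = (-1093 + 1542)*(-77) = 449*(-77) = -34573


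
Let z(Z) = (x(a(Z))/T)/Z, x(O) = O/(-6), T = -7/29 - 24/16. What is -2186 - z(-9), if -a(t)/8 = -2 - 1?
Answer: -1986842/909 ≈ -2185.7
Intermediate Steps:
a(t) = 24 (a(t) = -8*(-2 - 1) = -8*(-3) = 24)
T = -101/58 (T = -7*1/29 - 24*1/16 = -7/29 - 3/2 = -101/58 ≈ -1.7414)
x(O) = -O/6 (x(O) = O*(-1/6) = -O/6)
z(Z) = 232/(101*Z) (z(Z) = ((-1/6*24)/(-101/58))/Z = (-4*(-58/101))/Z = 232/(101*Z))
-2186 - z(-9) = -2186 - 232/(101*(-9)) = -2186 - 232*(-1)/(101*9) = -2186 - 1*(-232/909) = -2186 + 232/909 = -1986842/909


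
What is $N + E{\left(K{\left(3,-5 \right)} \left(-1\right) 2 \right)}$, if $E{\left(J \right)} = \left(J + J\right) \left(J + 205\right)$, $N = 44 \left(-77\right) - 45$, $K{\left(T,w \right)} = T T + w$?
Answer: $-6585$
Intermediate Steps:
$K{\left(T,w \right)} = w + T^{2}$ ($K{\left(T,w \right)} = T^{2} + w = w + T^{2}$)
$N = -3433$ ($N = -3388 - 45 = -3433$)
$E{\left(J \right)} = 2 J \left(205 + J\right)$
$N + E{\left(K{\left(3,-5 \right)} \left(-1\right) 2 \right)} = -3433 + 2 \left(-5 + 3^{2}\right) \left(-1\right) 2 \left(205 + \left(-5 + 3^{2}\right) \left(-1\right) 2\right) = -3433 + 2 \left(-5 + 9\right) \left(-1\right) 2 \left(205 + \left(-5 + 9\right) \left(-1\right) 2\right) = -3433 + 2 \cdot 4 \left(-1\right) 2 \left(205 + 4 \left(-1\right) 2\right) = -3433 + 2 \left(\left(-4\right) 2\right) \left(205 - 8\right) = -3433 + 2 \left(-8\right) \left(205 - 8\right) = -3433 + 2 \left(-8\right) 197 = -3433 - 3152 = -6585$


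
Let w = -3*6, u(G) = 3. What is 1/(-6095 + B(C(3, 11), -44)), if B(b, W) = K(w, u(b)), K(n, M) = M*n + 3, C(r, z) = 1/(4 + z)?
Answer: -1/6146 ≈ -0.00016271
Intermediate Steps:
w = -18
K(n, M) = 3 + M*n
B(b, W) = -51 (B(b, W) = 3 + 3*(-18) = 3 - 54 = -51)
1/(-6095 + B(C(3, 11), -44)) = 1/(-6095 - 51) = 1/(-6146) = -1/6146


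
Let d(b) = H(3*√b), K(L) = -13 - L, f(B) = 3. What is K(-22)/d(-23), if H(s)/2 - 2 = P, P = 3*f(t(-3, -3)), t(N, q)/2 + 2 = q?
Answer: 9/22 ≈ 0.40909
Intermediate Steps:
t(N, q) = -4 + 2*q
P = 9 (P = 3*3 = 9)
H(s) = 22 (H(s) = 4 + 2*9 = 4 + 18 = 22)
d(b) = 22
K(-22)/d(-23) = (-13 - 1*(-22))/22 = (-13 + 22)*(1/22) = 9*(1/22) = 9/22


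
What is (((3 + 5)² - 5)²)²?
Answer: 12117361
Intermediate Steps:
(((3 + 5)² - 5)²)² = ((8² - 5)²)² = ((64 - 5)²)² = (59²)² = 3481² = 12117361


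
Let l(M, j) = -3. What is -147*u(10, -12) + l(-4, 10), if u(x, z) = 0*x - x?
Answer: 1467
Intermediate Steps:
u(x, z) = -x (u(x, z) = 0 - x = -x)
-147*u(10, -12) + l(-4, 10) = -(-147)*10 - 3 = -147*(-10) - 3 = 1470 - 3 = 1467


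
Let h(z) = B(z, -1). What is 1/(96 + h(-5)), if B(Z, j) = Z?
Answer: 1/91 ≈ 0.010989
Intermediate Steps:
h(z) = z
1/(96 + h(-5)) = 1/(96 - 5) = 1/91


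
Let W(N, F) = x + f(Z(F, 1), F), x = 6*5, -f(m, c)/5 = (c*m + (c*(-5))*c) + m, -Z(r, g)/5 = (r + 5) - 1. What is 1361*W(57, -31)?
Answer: 60299105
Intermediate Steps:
Z(r, g) = -20 - 5*r (Z(r, g) = -5*((r + 5) - 1) = -5*((5 + r) - 1) = -5*(4 + r) = -20 - 5*r)
f(m, c) = -5*m + 25*c² - 5*c*m (f(m, c) = -5*((c*m + (c*(-5))*c) + m) = -5*((c*m + (-5*c)*c) + m) = -5*((c*m - 5*c²) + m) = -5*((-5*c² + c*m) + m) = -5*(m - 5*c² + c*m) = -5*m + 25*c² - 5*c*m)
x = 30
W(N, F) = 130 + 25*F + 25*F² - 5*F*(-20 - 5*F) (W(N, F) = 30 + (-5*(-20 - 5*F) + 25*F² - 5*F*(-20 - 5*F)) = 30 + ((100 + 25*F) + 25*F² - 5*F*(-20 - 5*F)) = 30 + (100 + 25*F + 25*F² - 5*F*(-20 - 5*F)) = 130 + 25*F + 25*F² - 5*F*(-20 - 5*F))
1361*W(57, -31) = 1361*(130 + 50*(-31)² + 125*(-31)) = 1361*(130 + 50*961 - 3875) = 1361*(130 + 48050 - 3875) = 1361*44305 = 60299105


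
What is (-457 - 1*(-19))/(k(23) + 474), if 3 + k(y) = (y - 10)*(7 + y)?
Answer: -146/287 ≈ -0.50871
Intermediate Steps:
k(y) = -3 + (-10 + y)*(7 + y) (k(y) = -3 + (y - 10)*(7 + y) = -3 + (-10 + y)*(7 + y))
(-457 - 1*(-19))/(k(23) + 474) = (-457 - 1*(-19))/((-73 + 23² - 3*23) + 474) = (-457 + 19)/((-73 + 529 - 69) + 474) = -438/(387 + 474) = -438/861 = -438*1/861 = -146/287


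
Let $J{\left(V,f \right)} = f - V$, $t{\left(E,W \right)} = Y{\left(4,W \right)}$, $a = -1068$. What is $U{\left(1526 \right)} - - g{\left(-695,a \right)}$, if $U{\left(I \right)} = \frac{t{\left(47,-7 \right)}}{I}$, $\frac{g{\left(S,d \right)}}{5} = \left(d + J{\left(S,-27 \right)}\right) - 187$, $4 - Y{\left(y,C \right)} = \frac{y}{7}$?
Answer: $- \frac{15675823}{5341} \approx -2935.0$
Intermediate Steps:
$Y{\left(y,C \right)} = 4 - \frac{y}{7}$
$t{\left(E,W \right)} = \frac{24}{7}$ ($t{\left(E,W \right)} = 4 - \frac{4}{7} = \frac{24}{7}$)
$g{\left(S,d \right)} = -1070 - 5 S + 5 d$ ($g{\left(S,d \right)} = 5 \left(\left(d - \left(27 + S\right)\right) - 187\right) = 5 \left(\left(-27 + d - S\right) - 187\right) = 5 \left(-214 + d - S\right) = -1070 - 5 S + 5 d$)
$U{\left(I \right)} = \frac{24}{7 I}$
$U{\left(1526 \right)} - - g{\left(-695,a \right)} = \frac{24}{7 \cdot 1526} - - (-1070 - -3475 + 5 \left(-1068\right)) = \frac{24}{7} \cdot \frac{1}{1526} - - (-1070 + 3475 - 5340) = \frac{12}{5341} - \left(-1\right) \left(-2935\right) = \frac{12}{5341} - 2935 = - \frac{15675823}{5341}$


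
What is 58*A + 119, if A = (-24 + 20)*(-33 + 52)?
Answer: -4289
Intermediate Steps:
A = -76 (A = -4*19 = -76)
58*A + 119 = 58*(-76) + 119 = -4408 + 119 = -4289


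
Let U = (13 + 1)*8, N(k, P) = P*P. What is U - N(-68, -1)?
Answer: 111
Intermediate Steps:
N(k, P) = P**2
U = 112 (U = 14*8 = 112)
U - N(-68, -1) = 112 - 1*(-1)**2 = 112 - 1*1 = 112 - 1 = 111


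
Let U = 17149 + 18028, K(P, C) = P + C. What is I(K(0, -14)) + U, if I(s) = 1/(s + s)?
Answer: 984955/28 ≈ 35177.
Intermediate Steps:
K(P, C) = C + P
I(s) = 1/(2*s)
U = 35177
I(K(0, -14)) + U = 1/(2*(-14 + 0)) + 35177 = (1/2)/(-14) + 35177 = (1/2)*(-1/14) + 35177 = -1/28 + 35177 = 984955/28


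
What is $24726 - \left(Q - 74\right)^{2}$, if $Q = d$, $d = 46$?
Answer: $23942$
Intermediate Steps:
$Q = 46$
$24726 - \left(Q - 74\right)^{2} = 24726 - \left(46 - 74\right)^{2} = 24726 - \left(-28\right)^{2} = 24726 - 784 = 23942$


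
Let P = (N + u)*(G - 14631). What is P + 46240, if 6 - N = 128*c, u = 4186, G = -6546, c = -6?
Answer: -104991680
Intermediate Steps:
N = 774 (N = 6 - 128*(-6) = 6 - 1*(-768) = 6 + 768 = 774)
P = -105037920 (P = (774 + 4186)*(-6546 - 14631) = 4960*(-21177) = -105037920)
P + 46240 = -105037920 + 46240 = -104991680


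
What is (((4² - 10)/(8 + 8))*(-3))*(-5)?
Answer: 45/8 ≈ 5.6250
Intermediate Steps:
(((4² - 10)/(8 + 8))*(-3))*(-5) = (((16 - 10)/16)*(-3))*(-5) = ((6*(1/16))*(-3))*(-5) = ((3/8)*(-3))*(-5) = -9/8*(-5) = 45/8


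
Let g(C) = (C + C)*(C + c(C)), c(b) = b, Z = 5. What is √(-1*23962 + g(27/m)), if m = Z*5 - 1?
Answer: I*√383311/4 ≈ 154.78*I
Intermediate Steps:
m = 24 (m = 5*5 - 1 = 25 - 1 = 24)
g(C) = 4*C² (g(C) = (C + C)*(C + C) = (2*C)*(2*C) = 4*C²)
√(-1*23962 + g(27/m)) = √(-1*23962 + 4*(27/24)²) = √(-23962 + 4*(27*(1/24))²) = √(-23962 + 4*(9/8)²) = √(-23962 + 4*(81/64)) = √(-23962 + 81/16) = √(-383311/16) = I*√383311/4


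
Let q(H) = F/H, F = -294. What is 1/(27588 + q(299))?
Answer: 299/8248518 ≈ 3.6249e-5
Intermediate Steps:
q(H) = -294/H
1/(27588 + q(299)) = 1/(27588 - 294/299) = 1/(8248518/299) = 299/8248518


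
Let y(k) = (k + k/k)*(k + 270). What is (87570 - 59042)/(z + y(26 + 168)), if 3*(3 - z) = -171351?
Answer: 1783/9225 ≈ 0.19328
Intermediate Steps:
z = 57120 (z = 3 - ⅓*(-171351) = 3 + 57117 = 57120)
y(k) = (1 + k)*(270 + k) (y(k) = (k + 1)*(270 + k) = (1 + k)*(270 + k))
(87570 - 59042)/(z + y(26 + 168)) = (87570 - 59042)/(57120 + (270 + (26 + 168)² + 271*(26 + 168))) = 28528/(57120 + (270 + 194² + 271*194)) = 28528/(57120 + (270 + 37636 + 52574)) = 28528/(57120 + 90480) = 28528/147600 = 28528*(1/147600) = 1783/9225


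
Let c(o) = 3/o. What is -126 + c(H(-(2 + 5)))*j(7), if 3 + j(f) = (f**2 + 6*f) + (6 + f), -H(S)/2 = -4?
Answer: -705/8 ≈ -88.125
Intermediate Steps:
H(S) = 8 (H(S) = -2*(-4) = 8)
j(f) = 3 + f**2 + 7*f (j(f) = -3 + ((f**2 + 6*f) + (6 + f)) = -3 + (6 + f**2 + 7*f) = 3 + f**2 + 7*f)
-126 + c(H(-(2 + 5)))*j(7) = -126 + (3/8)*(3 + 7**2 + 7*7) = -126 + (3*(1/8))*(3 + 49 + 49) = -126 + (3/8)*101 = -126 + 303/8 = -705/8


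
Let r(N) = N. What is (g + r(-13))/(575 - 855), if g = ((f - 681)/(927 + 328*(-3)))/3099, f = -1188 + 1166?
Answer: 15103/325395 ≈ 0.046414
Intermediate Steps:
f = -22
g = 37/9297 (g = ((-22 - 681)/(927 + 328*(-3)))/3099 = -703/(927 - 984)*(1/3099) = -703/(-57)*(1/3099) = -703*(-1/57)*(1/3099) = (37/3)*(1/3099) = 37/9297 ≈ 0.0039798)
(g + r(-13))/(575 - 855) = (37/9297 - 13)/(575 - 855) = -120824/9297/(-280) = -120824/9297*(-1/280) = 15103/325395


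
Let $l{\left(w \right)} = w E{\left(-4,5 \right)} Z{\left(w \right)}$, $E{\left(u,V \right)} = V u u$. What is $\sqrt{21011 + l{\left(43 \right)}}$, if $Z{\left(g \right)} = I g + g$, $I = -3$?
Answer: $i \sqrt{274829} \approx 524.24 i$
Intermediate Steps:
$Z{\left(g \right)} = - 2 g$ ($Z{\left(g \right)} = - 3 g + g = - 2 g$)
$E{\left(u,V \right)} = V u^{2}$
$l{\left(w \right)} = - 160 w^{2}$ ($l{\left(w \right)} = w 5 \left(-4\right)^{2} \left(- 2 w\right) = w 5 \cdot 16 \left(- 2 w\right) = w 80 \left(- 2 w\right) = 80 w \left(- 2 w\right) = - 160 w^{2}$)
$\sqrt{21011 + l{\left(43 \right)}} = \sqrt{21011 - 160 \cdot 43^{2}} = \sqrt{21011 - 295840} = \sqrt{-274829} = i \sqrt{274829}$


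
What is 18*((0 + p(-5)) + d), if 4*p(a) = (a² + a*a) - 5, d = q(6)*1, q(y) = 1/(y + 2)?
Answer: 819/4 ≈ 204.75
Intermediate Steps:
q(y) = 1/(2 + y)
d = ⅛ (d = 1/(2 + 6) = 1/8 = (⅛)*1 = ⅛ ≈ 0.12500)
p(a) = -5/4 + a²/2 (p(a) = ((a² + a*a) - 5)/4 = ((a² + a²) - 5)/4 = (2*a² - 5)/4 = (-5 + 2*a²)/4 = -5/4 + a²/2)
18*((0 + p(-5)) + d) = 18*((0 + (-5/4 + (½)*(-5)²)) + ⅛) = 18*((0 + (-5/4 + (½)*25)) + ⅛) = 18*((0 + (-5/4 + 25/2)) + ⅛) = 18*((0 + 45/4) + ⅛) = 18*(45/4 + ⅛) = 18*(91/8) = 819/4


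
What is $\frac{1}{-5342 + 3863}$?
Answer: $- \frac{1}{1479} \approx -0.00067613$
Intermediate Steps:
$\frac{1}{-5342 + 3863} = \frac{1}{-1479} = - \frac{1}{1479}$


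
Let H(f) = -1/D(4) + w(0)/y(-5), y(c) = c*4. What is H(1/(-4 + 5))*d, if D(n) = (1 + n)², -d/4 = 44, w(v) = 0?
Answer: 176/25 ≈ 7.0400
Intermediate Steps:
y(c) = 4*c
d = -176 (d = -4*44 = -176)
H(f) = -1/25 (H(f) = -1/((1 + 4)²) + 0/((4*(-5))) = -1/(5²) + 0/(-20) = -1/25 + 0*(-1/20) = -1*1/25 + 0 = -1/25 + 0 = -1/25)
H(1/(-4 + 5))*d = -1/25*(-176) = 176/25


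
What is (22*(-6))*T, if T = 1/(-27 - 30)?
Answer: 44/19 ≈ 2.3158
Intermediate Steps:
T = -1/57 (T = 1/(-57) = -1/57 ≈ -0.017544)
(22*(-6))*T = (22*(-6))*(-1/57) = -132*(-1/57) = 44/19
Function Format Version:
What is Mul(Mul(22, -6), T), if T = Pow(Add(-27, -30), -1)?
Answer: Rational(44, 19) ≈ 2.3158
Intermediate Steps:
T = Rational(-1, 57) (T = Pow(-57, -1) = Rational(-1, 57) ≈ -0.017544)
Mul(Mul(22, -6), T) = Mul(Mul(22, -6), Rational(-1, 57)) = Mul(-132, Rational(-1, 57)) = Rational(44, 19)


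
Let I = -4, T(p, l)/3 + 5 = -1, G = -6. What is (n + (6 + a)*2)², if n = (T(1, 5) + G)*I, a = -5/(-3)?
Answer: 111556/9 ≈ 12395.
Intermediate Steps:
T(p, l) = -18 (T(p, l) = -15 + 3*(-1) = -15 - 3 = -18)
a = 5/3 (a = -5*(-⅓) = 5/3 ≈ 1.6667)
n = 96 (n = (-18 - 6)*(-4) = -24*(-4) = 96)
(n + (6 + a)*2)² = (96 + (6 + 5/3)*2)² = (96 + (23/3)*2)² = (96 + 46/3)² = (334/3)² = 111556/9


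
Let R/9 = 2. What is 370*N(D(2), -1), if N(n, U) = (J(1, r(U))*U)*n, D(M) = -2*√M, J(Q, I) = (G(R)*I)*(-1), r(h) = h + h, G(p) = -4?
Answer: -5920*√2 ≈ -8372.1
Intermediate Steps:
R = 18 (R = 9*2 = 18)
r(h) = 2*h
J(Q, I) = 4*I (J(Q, I) = -4*I*(-1) = 4*I)
N(n, U) = 8*n*U² (N(n, U) = ((4*(2*U))*U)*n = ((8*U)*U)*n = (8*U²)*n = 8*n*U²)
370*N(D(2), -1) = 370*(8*(-2*√2)*(-1)²) = 370*(8*(-2*√2)*1) = 370*(-16*√2) = -5920*√2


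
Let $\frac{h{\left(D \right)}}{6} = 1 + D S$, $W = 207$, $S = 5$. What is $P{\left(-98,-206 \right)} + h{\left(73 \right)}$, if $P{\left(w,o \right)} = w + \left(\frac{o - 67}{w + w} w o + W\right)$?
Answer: $30424$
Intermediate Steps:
$h{\left(D \right)} = 6 + 30 D$ ($h{\left(D \right)} = 6 \left(1 + D 5\right) = 6 \left(1 + 5 D\right) = 6 + 30 D$)
$P{\left(w,o \right)} = 207 + w + o \left(- \frac{67}{2} + \frac{o}{2}\right)$ ($P{\left(w,o \right)} = w + \left(\frac{o - 67}{w + w} w o + 207\right) = w + \left(\frac{-67 + o}{2 w} w o + 207\right) = w + \left(\left(- \frac{67}{2} + \frac{o}{2}\right) o + 207\right) = w + \left(o \left(- \frac{67}{2} + \frac{o}{2}\right) + 207\right) = w + \left(207 + o \left(- \frac{67}{2} + \frac{o}{2}\right)\right) = 207 + w + o \left(- \frac{67}{2} + \frac{o}{2}\right)$)
$P{\left(-98,-206 \right)} + h{\left(73 \right)} = \left(207 - 98 + \frac{\left(-206\right)^{2}}{2} - -6901\right) + \left(6 + 30 \cdot 73\right) = \left(207 - 98 + \frac{1}{2} \cdot 42436 + 6901\right) + \left(6 + 2190\right) = \left(207 - 98 + 21218 + 6901\right) + 2196 = 28228 + 2196 = 30424$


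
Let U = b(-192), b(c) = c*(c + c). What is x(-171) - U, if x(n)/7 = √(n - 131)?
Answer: -73728 + 7*I*√302 ≈ -73728.0 + 121.65*I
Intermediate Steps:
x(n) = 7*√(-131 + n) (x(n) = 7*√(n - 131) = 7*√(-131 + n))
b(c) = 2*c² (b(c) = c*(2*c) = 2*c²)
U = 73728 (U = 2*(-192)² = 2*36864 = 73728)
x(-171) - U = 7*√(-131 - 171) - 1*73728 = 7*√(-302) - 73728 = 7*(I*√302) - 73728 = 7*I*√302 - 73728 = -73728 + 7*I*√302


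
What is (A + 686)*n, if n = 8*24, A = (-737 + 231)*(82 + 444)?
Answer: -50970240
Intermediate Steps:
A = -266156 (A = -506*526 = -266156)
n = 192
(A + 686)*n = (-266156 + 686)*192 = -265470*192 = -50970240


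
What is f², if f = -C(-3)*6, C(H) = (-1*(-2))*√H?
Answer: -432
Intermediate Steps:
C(H) = 2*√H
f = -12*I*√3 (f = -2*√(-3)*6 = -2*I*√3*6 = -12*I*√3 ≈ -20.785*I)
f² = (-12*I*√3)² = -432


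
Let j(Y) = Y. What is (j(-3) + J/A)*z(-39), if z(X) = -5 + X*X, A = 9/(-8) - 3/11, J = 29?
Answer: -4428236/123 ≈ -36002.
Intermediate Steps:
A = -123/88 (A = 9*(-1/8) - 3*1/11 = -9/8 - 3/11 = -123/88 ≈ -1.3977)
z(X) = -5 + X**2
(j(-3) + J/A)*z(-39) = (-3 + 29/(-123/88))*(-5 + (-39)**2) = (-3 + 29*(-88/123))*(-5 + 1521) = (-3 - 2552/123)*1516 = -2921/123*1516 = -4428236/123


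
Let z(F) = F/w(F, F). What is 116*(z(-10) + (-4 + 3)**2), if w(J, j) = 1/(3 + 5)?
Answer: -9164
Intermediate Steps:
w(J, j) = 1/8
z(F) = 8*F (z(F) = F/(1/8) = F*8 = 8*F)
116*(z(-10) + (-4 + 3)**2) = 116*(8*(-10) + (-4 + 3)**2) = 116*(-80 + (-1)**2) = 116*(-80 + 1) = 116*(-79) = -9164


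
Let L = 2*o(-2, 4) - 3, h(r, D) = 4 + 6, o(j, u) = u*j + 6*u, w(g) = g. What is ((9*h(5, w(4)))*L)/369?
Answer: 290/41 ≈ 7.0732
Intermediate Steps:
o(j, u) = 6*u + j*u (o(j, u) = j*u + 6*u = 6*u + j*u)
h(r, D) = 10
L = 29 (L = 2*(4*(6 - 2)) - 3 = 2*(4*4) - 3 = 2*16 - 3 = 32 - 3 = 29)
((9*h(5, w(4)))*L)/369 = ((9*10)*29)/369 = (90*29)*(1/369) = 2610*(1/369) = 290/41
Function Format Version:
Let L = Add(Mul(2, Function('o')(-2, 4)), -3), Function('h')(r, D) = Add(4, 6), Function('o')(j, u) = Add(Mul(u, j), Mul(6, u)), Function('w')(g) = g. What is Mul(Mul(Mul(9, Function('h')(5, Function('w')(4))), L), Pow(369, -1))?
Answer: Rational(290, 41) ≈ 7.0732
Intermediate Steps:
Function('o')(j, u) = Add(Mul(6, u), Mul(j, u)) (Function('o')(j, u) = Add(Mul(j, u), Mul(6, u)) = Add(Mul(6, u), Mul(j, u)))
Function('h')(r, D) = 10
L = 29 (L = Add(Mul(2, Mul(4, Add(6, -2))), -3) = Add(Mul(2, Mul(4, 4)), -3) = Add(Mul(2, 16), -3) = Add(32, -3) = 29)
Mul(Mul(Mul(9, Function('h')(5, Function('w')(4))), L), Pow(369, -1)) = Mul(Mul(Mul(9, 10), 29), Pow(369, -1)) = Mul(Mul(90, 29), Rational(1, 369)) = Mul(2610, Rational(1, 369)) = Rational(290, 41)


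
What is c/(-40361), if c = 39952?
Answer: -39952/40361 ≈ -0.98987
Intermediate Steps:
c/(-40361) = 39952/(-40361) = 39952*(-1/40361) = -39952/40361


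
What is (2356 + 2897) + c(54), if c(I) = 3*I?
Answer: 5415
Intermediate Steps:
(2356 + 2897) + c(54) = (2356 + 2897) + 3*54 = 5253 + 162 = 5415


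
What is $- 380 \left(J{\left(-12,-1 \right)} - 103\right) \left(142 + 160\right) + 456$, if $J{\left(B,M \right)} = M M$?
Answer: $11705976$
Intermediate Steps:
$J{\left(B,M \right)} = M^{2}$
$- 380 \left(J{\left(-12,-1 \right)} - 103\right) \left(142 + 160\right) + 456 = - 380 \left(\left(-1\right)^{2} - 103\right) \left(142 + 160\right) + 456 = - 380 \left(1 - 103\right) 302 + 456 = - 380 \left(\left(-102\right) 302\right) + 456 = \left(-380\right) \left(-30804\right) + 456 = 11705520 + 456 = 11705976$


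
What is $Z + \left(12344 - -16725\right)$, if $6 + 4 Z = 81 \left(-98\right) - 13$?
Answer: $\frac{108319}{4} \approx 27080.0$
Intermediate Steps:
$Z = - \frac{7957}{4}$ ($Z = - \frac{3}{2} + \frac{81 \left(-98\right) - 13}{4} = - \frac{3}{2} + \frac{-7938 - 13}{4} = - \frac{3}{2} + \frac{1}{4} \left(-7951\right) = - \frac{3}{2} - \frac{7951}{4} = - \frac{7957}{4} \approx -1989.3$)
$Z + \left(12344 - -16725\right) = - \frac{7957}{4} + \left(12344 - -16725\right) = - \frac{7957}{4} + \left(12344 + 16725\right) = - \frac{7957}{4} + 29069 = \frac{108319}{4}$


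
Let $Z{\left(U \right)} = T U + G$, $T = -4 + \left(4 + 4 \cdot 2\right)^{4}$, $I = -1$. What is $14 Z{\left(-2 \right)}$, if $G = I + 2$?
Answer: $-580482$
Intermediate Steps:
$G = 1$ ($G = -1 + 2 = 1$)
$T = 20732$ ($T = -4 + \left(4 + 8\right)^{4} = -4 + 12^{4} = -4 + 20736 = 20732$)
$Z{\left(U \right)} = 1 + 20732 U$ ($Z{\left(U \right)} = 20732 U + 1 = 1 + 20732 U$)
$14 Z{\left(-2 \right)} = 14 \left(1 + 20732 \left(-2\right)\right) = 14 \left(1 - 41464\right) = 14 \left(-41463\right) = -580482$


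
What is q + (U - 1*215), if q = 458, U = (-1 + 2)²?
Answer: 244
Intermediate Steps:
U = 1 (U = 1² = 1)
q + (U - 1*215) = 458 + (1 - 1*215) = 458 + (1 - 215) = 458 - 214 = 244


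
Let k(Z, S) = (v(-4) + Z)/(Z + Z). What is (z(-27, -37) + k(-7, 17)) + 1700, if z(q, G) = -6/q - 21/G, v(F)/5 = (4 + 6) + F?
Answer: 7921423/4662 ≈ 1699.1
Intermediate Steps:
v(F) = 50 + 5*F (v(F) = 5*((4 + 6) + F) = 5*(10 + F) = 50 + 5*F)
z(q, G) = -21/G - 6/q
k(Z, S) = (30 + Z)/(2*Z) (k(Z, S) = ((50 + 5*(-4)) + Z)/(Z + Z) = ((50 - 20) + Z)/((2*Z)) = (30 + Z)*(1/(2*Z)) = (30 + Z)/(2*Z))
(z(-27, -37) + k(-7, 17)) + 1700 = ((-21/(-37) - 6/(-27)) + (½)*(30 - 7)/(-7)) + 1700 = ((-21*(-1/37) - 6*(-1/27)) + (½)*(-⅐)*23) + 1700 = ((21/37 + 2/9) - 23/14) + 1700 = (263/333 - 23/14) + 1700 = -3977/4662 + 1700 = 7921423/4662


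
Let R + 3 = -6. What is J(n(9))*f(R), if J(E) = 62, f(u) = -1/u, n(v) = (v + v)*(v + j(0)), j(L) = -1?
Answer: 62/9 ≈ 6.8889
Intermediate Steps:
R = -9 (R = -3 - 6 = -9)
n(v) = 2*v*(-1 + v) (n(v) = (v + v)*(v - 1) = (2*v)*(-1 + v) = 2*v*(-1 + v))
J(n(9))*f(R) = 62*(-1/(-9)) = 62*(-1*(-⅑)) = 62*(⅑) = 62/9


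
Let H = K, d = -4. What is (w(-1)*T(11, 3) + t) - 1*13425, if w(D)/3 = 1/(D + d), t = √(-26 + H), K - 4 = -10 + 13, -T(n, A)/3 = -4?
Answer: -67161/5 + I*√19 ≈ -13432.0 + 4.3589*I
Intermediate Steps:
T(n, A) = 12 (T(n, A) = -3*(-4) = 12)
K = 7 (K = 4 + (-10 + 13) = 4 + 3 = 7)
H = 7
t = I*√19 (t = √(-26 + 7) = √(-19) = I*√19 ≈ 4.3589*I)
w(D) = 3/(-4 + D) (w(D) = 3/(D - 4) = 3/(-4 + D))
(w(-1)*T(11, 3) + t) - 1*13425 = ((3/(-4 - 1))*12 + I*√19) - 1*13425 = ((3/(-5))*12 + I*√19) - 13425 = ((3*(-⅕))*12 + I*√19) - 13425 = (-⅗*12 + I*√19) - 13425 = (-36/5 + I*√19) - 13425 = -67161/5 + I*√19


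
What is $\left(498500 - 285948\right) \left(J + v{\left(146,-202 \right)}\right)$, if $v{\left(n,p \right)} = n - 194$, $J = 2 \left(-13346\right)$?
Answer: $-5683640480$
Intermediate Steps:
$J = -26692$
$v{\left(n,p \right)} = -194 + n$ ($v{\left(n,p \right)} = n - 194 = -194 + n$)
$\left(498500 - 285948\right) \left(J + v{\left(146,-202 \right)}\right) = \left(498500 - 285948\right) \left(-26692 + \left(-194 + 146\right)\right) = 212552 \left(-26692 - 48\right) = 212552 \left(-26740\right) = -5683640480$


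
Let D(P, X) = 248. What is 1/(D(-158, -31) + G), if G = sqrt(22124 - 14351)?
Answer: 248/53731 - sqrt(7773)/53731 ≈ 0.0029747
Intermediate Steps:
G = sqrt(7773) ≈ 88.165
1/(D(-158, -31) + G) = 1/(248 + sqrt(7773))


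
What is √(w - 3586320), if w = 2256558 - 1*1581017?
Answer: I*√2910779 ≈ 1706.1*I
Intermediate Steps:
w = 675541 (w = 2256558 - 1581017 = 675541)
√(w - 3586320) = √(675541 - 3586320) = √(-2910779) = I*√2910779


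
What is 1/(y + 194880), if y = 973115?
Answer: 1/1167995 ≈ 8.5617e-7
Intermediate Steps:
1/(y + 194880) = 1/(973115 + 194880) = 1/1167995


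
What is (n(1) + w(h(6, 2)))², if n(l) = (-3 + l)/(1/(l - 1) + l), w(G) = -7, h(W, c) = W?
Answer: 49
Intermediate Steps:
n(l) = (-3 + l)/(l + 1/(-1 + l)) (n(l) = (-3 + l)/(1/(-1 + l) + l) = (-3 + l)/(l + 1/(-1 + l)))
(n(1) + w(h(6, 2)))² = ((3 + 1² - 4*1)/(1 + 1² - 1*1) - 7)² = ((3 + 1 - 4)/(1 + 1 - 1) - 7)² = (0/1 - 7)² = (1*0 - 7)² = (0 - 7)² = (-7)² = 49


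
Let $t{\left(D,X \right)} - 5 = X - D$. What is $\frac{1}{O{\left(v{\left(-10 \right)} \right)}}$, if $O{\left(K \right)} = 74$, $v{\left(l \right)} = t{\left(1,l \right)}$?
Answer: $\frac{1}{74} \approx 0.013514$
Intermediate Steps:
$t{\left(D,X \right)} = 5 + X - D$ ($t{\left(D,X \right)} = 5 - \left(D - X\right) = 5 + X - D$)
$v{\left(l \right)} = 4 + l$ ($v{\left(l \right)} = 5 + l - 1 = 4 + l$)
$\frac{1}{O{\left(v{\left(-10 \right)} \right)}} = \frac{1}{74}$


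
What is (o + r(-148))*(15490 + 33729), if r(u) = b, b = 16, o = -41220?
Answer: -2028019676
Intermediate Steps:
r(u) = 16
(o + r(-148))*(15490 + 33729) = (-41220 + 16)*(15490 + 33729) = -41204*49219 = -2028019676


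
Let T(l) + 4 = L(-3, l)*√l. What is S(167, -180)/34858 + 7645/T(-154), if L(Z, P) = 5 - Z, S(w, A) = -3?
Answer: -133248407/43014772 - 7645*I*√154/1234 ≈ -3.0977 - 76.882*I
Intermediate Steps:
T(l) = -4 + 8*√l (T(l) = -4 + (5 - 1*(-3))*√l = -4 + (5 + 3)*√l = -4 + 8*√l)
S(167, -180)/34858 + 7645/T(-154) = -3/34858 + 7645/(-4 + 8*√(-154)) = -3*1/34858 + 7645/(-4 + 8*(I*√154)) = -3/34858 + 7645/(-4 + 8*I*√154)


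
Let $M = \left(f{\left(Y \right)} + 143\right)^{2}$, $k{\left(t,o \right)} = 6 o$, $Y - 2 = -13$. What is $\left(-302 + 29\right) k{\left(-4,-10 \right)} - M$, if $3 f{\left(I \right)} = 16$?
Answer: $- \frac{50605}{9} \approx -5622.8$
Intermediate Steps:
$Y = -11$ ($Y = 2 - 13 = -11$)
$f{\left(I \right)} = \frac{16}{3}$ ($f{\left(I \right)} = \frac{1}{3} \cdot 16 = \frac{16}{3}$)
$M = \frac{198025}{9}$ ($M = \left(\frac{16}{3} + 143\right)^{2} = \left(\frac{445}{3}\right)^{2} = \frac{198025}{9} \approx 22003.0$)
$\left(-302 + 29\right) k{\left(-4,-10 \right)} - M = \left(-302 + 29\right) 6 \left(-10\right) - \frac{198025}{9} = \left(-273\right) \left(-60\right) - \frac{198025}{9} = 16380 - \frac{198025}{9} = - \frac{50605}{9}$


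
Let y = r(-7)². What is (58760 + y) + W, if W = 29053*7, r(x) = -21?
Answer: 262572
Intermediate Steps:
y = 441 (y = (-21)² = 441)
W = 203371
(58760 + y) + W = (58760 + 441) + 203371 = 59201 + 203371 = 262572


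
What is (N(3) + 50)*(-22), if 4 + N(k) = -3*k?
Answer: -814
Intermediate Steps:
N(k) = -4 - 3*k
(N(3) + 50)*(-22) = ((-4 - 3*3) + 50)*(-22) = ((-4 - 9) + 50)*(-22) = (-13 + 50)*(-22) = 37*(-22) = -814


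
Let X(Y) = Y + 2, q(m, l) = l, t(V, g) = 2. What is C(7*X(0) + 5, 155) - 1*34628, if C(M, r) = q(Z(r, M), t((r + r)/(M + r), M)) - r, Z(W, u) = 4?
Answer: -34781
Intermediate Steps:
X(Y) = 2 + Y
C(M, r) = 2 - r
C(7*X(0) + 5, 155) - 1*34628 = (2 - 1*155) - 1*34628 = (2 - 155) - 34628 = -153 - 34628 = -34781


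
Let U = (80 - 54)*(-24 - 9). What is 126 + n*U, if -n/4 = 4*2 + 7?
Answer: 51606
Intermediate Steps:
U = -858 (U = 26*(-33) = -858)
n = -60 (n = -4*(4*2 + 7) = -4*(8 + 7) = -4*15 = -60)
126 + n*U = 126 - 60*(-858) = 126 + 51480 = 51606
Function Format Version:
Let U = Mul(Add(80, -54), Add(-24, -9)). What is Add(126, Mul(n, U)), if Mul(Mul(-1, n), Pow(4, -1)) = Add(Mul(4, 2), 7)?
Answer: 51606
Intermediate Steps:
U = -858 (U = Mul(26, -33) = -858)
n = -60 (n = Mul(-4, Add(Mul(4, 2), 7)) = Mul(-4, Add(8, 7)) = Mul(-4, 15) = -60)
Add(126, Mul(n, U)) = Add(126, Mul(-60, -858)) = Add(126, 51480) = 51606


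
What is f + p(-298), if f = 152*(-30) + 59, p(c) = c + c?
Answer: -5097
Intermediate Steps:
p(c) = 2*c
f = -4501 (f = -4560 + 59 = -4501)
f + p(-298) = -4501 + 2*(-298) = -4501 - 596 = -5097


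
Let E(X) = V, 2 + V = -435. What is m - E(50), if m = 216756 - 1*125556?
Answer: 91637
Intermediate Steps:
V = -437 (V = -2 - 435 = -437)
E(X) = -437
m = 91200 (m = 216756 - 125556 = 91200)
m - E(50) = 91200 - 1*(-437) = 91200 + 437 = 91637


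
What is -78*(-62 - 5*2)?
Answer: 5616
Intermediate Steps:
-78*(-62 - 5*2) = -78*(-62 - 10) = -78*(-72) = 5616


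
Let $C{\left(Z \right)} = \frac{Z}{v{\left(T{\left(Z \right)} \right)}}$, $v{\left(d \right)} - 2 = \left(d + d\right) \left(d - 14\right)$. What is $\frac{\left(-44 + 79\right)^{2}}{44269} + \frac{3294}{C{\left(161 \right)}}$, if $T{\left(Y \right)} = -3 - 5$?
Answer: $\frac{51621215669}{7127309} \approx 7242.7$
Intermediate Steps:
$T{\left(Y \right)} = -8$ ($T{\left(Y \right)} = -3 - 5 = -8$)
$v{\left(d \right)} = 2 + 2 d \left(-14 + d\right)$ ($v{\left(d \right)} = 2 + \left(d + d\right) \left(d - 14\right) = 2 + 2 d \left(-14 + d\right)$)
$C{\left(Z \right)} = \frac{Z}{354}$ ($C{\left(Z \right)} = \frac{Z}{2 - -224 + 2 \left(-8\right)^{2}} = \frac{Z}{2 + 224 + 2 \cdot 64} = \frac{Z}{2 + 224 + 128} = \frac{Z}{354}$)
$\frac{\left(-44 + 79\right)^{2}}{44269} + \frac{3294}{C{\left(161 \right)}} = \frac{\left(-44 + 79\right)^{2}}{44269} + \frac{3294}{\frac{1}{354} \cdot 161} = 35^{2} \cdot \frac{1}{44269} + \frac{3294}{\frac{161}{354}} = 1225 \cdot \frac{1}{44269} + 3294 \cdot \frac{354}{161} = \frac{1225}{44269} + \frac{1166076}{161} = \frac{51621215669}{7127309}$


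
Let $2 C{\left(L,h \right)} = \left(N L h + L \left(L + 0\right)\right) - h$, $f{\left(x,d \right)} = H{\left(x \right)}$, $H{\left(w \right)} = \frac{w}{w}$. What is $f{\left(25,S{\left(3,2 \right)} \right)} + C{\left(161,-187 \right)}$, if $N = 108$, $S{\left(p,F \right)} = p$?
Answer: $-1612723$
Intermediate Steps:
$H{\left(w \right)} = 1$
$f{\left(x,d \right)} = 1$
$C{\left(L,h \right)} = \frac{L^{2}}{2} - \frac{h}{2} + 54 L h$ ($C{\left(L,h \right)} = \frac{\left(108 L h + L \left(L + 0\right)\right) - h}{2} = \frac{\left(108 L h + L L\right) - h}{2} = \frac{\left(108 L h + L^{2}\right) - h}{2} = \frac{\left(L^{2} + 108 L h\right) - h}{2} = \frac{L^{2} - h + 108 L h}{2} = \frac{L^{2}}{2} - \frac{h}{2} + 54 L h$)
$f{\left(25,S{\left(3,2 \right)} \right)} + C{\left(161,-187 \right)} = 1 + \left(\frac{161^{2}}{2} - - \frac{187}{2} + 54 \cdot 161 \left(-187\right)\right) = 1 + \left(\frac{1}{2} \cdot 25921 + \frac{187}{2} - 1625778\right) = 1 + \left(\frac{25921}{2} + \frac{187}{2} - 1625778\right) = 1 - 1612724 = -1612723$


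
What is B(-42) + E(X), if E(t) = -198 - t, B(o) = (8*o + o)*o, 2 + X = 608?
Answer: 15072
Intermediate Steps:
X = 606 (X = -2 + 608 = 606)
B(o) = 9*o**2 (B(o) = (9*o)*o = 9*o**2)
B(-42) + E(X) = 9*(-42)**2 + (-198 - 1*606) = 9*1764 + (-198 - 606) = 15876 - 804 = 15072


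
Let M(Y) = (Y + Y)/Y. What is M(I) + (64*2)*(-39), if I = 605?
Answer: -4990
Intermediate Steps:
M(Y) = 2 (M(Y) = (2*Y)/Y = 2)
M(I) + (64*2)*(-39) = 2 + (64*2)*(-39) = 2 + 128*(-39) = 2 - 4992 = -4990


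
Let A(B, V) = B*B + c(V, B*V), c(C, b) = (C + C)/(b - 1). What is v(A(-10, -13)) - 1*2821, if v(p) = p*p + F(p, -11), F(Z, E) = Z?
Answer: 120456361/16641 ≈ 7238.5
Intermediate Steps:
c(C, b) = 2*C/(-1 + b) (c(C, b) = (2*C)/(-1 + b) = 2*C/(-1 + b))
A(B, V) = B² + 2*V/(-1 + B*V) (A(B, V) = B*B + 2*V/(-1 + B*V) = B² + 2*V/(-1 + B*V))
v(p) = p + p² (v(p) = p*p + p = p² + p = p + p²)
v(A(-10, -13)) - 1*2821 = ((2*(-13) + (-10)²*(-1 - 10*(-13)))/(-1 - 10*(-13)))*(1 + (2*(-13) + (-10)²*(-1 - 10*(-13)))/(-1 - 10*(-13))) - 1*2821 = ((-26 + 100*(-1 + 130))/(-1 + 130))*(1 + (-26 + 100*(-1 + 130))/(-1 + 130)) - 2821 = ((-26 + 100*129)/129)*(1 + (-26 + 100*129)/129) - 2821 = ((-26 + 12900)/129)*(1 + (-26 + 12900)/129) - 2821 = ((1/129)*12874)*(1 + (1/129)*12874) - 2821 = 12874*(1 + 12874/129)/129 - 2821 = (12874/129)*(13003/129) - 2821 = 167400622/16641 - 2821 = 120456361/16641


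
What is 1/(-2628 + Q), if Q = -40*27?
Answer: -1/3708 ≈ -0.00026969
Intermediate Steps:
Q = -1080
1/(-2628 + Q) = 1/(-2628 - 1080) = 1/(-3708) = -1/3708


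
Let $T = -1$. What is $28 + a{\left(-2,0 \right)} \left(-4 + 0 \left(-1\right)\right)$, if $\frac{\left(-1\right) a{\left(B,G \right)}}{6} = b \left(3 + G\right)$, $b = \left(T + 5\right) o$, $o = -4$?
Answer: $-1124$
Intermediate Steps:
$b = -16$ ($b = \left(-1 + 5\right) \left(-4\right) = 4 \left(-4\right) = -16$)
$a{\left(B,G \right)} = 288 + 96 G$ ($a{\left(B,G \right)} = - 6 \left(- 16 \left(3 + G\right)\right) = - 6 \left(-48 - 16 G\right) = 288 + 96 G$)
$28 + a{\left(-2,0 \right)} \left(-4 + 0 \left(-1\right)\right) = 28 + \left(288 + 96 \cdot 0\right) \left(-4 + 0 \left(-1\right)\right) = 28 + \left(288 + 0\right) \left(-4 + 0\right) = 28 + 288 \left(-4\right) = 28 - 1152 = -1124$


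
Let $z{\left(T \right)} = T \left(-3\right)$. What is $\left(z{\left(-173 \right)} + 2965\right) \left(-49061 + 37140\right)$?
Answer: $-41532764$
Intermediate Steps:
$z{\left(T \right)} = - 3 T$
$\left(z{\left(-173 \right)} + 2965\right) \left(-49061 + 37140\right) = \left(\left(-3\right) \left(-173\right) + 2965\right) \left(-49061 + 37140\right) = \left(519 + 2965\right) \left(-11921\right) = 3484 \left(-11921\right) = -41532764$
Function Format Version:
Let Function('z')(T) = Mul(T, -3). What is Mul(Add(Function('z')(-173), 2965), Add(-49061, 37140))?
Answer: -41532764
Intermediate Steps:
Function('z')(T) = Mul(-3, T)
Mul(Add(Function('z')(-173), 2965), Add(-49061, 37140)) = Mul(Add(Mul(-3, -173), 2965), Add(-49061, 37140)) = Mul(Add(519, 2965), -11921) = Mul(3484, -11921) = -41532764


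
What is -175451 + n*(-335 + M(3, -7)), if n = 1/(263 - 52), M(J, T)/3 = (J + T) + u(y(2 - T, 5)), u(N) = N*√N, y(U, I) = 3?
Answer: -37020508/211 + 9*√3/211 ≈ -1.7545e+5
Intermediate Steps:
u(N) = N^(3/2)
M(J, T) = 3*J + 3*T + 9*√3 (M(J, T) = 3*((J + T) + 3^(3/2)) = 3*((J + T) + 3*√3) = 3*(J + T + 3*√3) = 3*J + 3*T + 9*√3)
n = 1/211 ≈ 0.0047393
-175451 + n*(-335 + M(3, -7)) = -175451 + (-335 + (3*3 + 3*(-7) + 9*√3))/211 = -175451 + (-335 + (9 - 21 + 9*√3))/211 = -175451 + (-335 + (-12 + 9*√3))/211 = -175451 + (-347 + 9*√3)/211 = -175451 + (-347/211 + 9*√3/211) = -37020508/211 + 9*√3/211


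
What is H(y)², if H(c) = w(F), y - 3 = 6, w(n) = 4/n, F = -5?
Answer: 16/25 ≈ 0.64000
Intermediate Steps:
y = 9 (y = 3 + 6 = 9)
H(c) = -⅘ (H(c) = 4/(-5) = 4*(-⅕) = -⅘)
H(y)² = (-⅘)² = 16/25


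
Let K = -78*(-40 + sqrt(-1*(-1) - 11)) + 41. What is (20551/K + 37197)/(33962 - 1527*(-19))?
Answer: 373997512628/633072623975 + 1602978*I*sqrt(10)/633072623975 ≈ 0.59077 + 8.0071e-6*I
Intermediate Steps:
K = 3161 - 78*I*sqrt(10) (K = -78*(-40 + sqrt(1 - 11)) + 41 = -78*(-40 + sqrt(-10)) + 41 = -78*(-40 + I*sqrt(10)) + 41 = (3120 - 78*I*sqrt(10)) + 41 = 3161 - 78*I*sqrt(10) ≈ 3161.0 - 246.66*I)
(20551/K + 37197)/(33962 - 1527*(-19)) = (20551/(3161 - 78*I*sqrt(10)) + 37197)/(33962 - 1527*(-19)) = (37197 + 20551/(3161 - 78*I*sqrt(10)))/(33962 + 29013) = (37197 + 20551/(3161 - 78*I*sqrt(10)))/62975 = (37197 + 20551/(3161 - 78*I*sqrt(10)))*(1/62975) = 37197/62975 + 20551/(62975*(3161 - 78*I*sqrt(10)))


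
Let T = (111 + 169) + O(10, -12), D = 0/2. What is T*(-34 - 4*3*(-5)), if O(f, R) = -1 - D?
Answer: 7254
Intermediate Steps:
D = 0 (D = 0*(1/2) = 0)
O(f, R) = -1 (O(f, R) = -1 - 1*0 = -1 + 0 = -1)
T = 279 (T = (111 + 169) - 1 = 280 - 1 = 279)
T*(-34 - 4*3*(-5)) = 279*(-34 - 4*3*(-5)) = 279*(-34 - 12*(-5)) = 279*(-34 + 60) = 279*26 = 7254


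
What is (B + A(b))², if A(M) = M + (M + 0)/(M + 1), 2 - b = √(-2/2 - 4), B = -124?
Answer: (66541*I + 87084*√5)/(2*(2*I + 3*√5)) ≈ 14687.0 + 580.81*I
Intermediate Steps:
b = 2 - I*√5 (b = 2 - √(-2/2 - 4) = 2 - √((½)*(-2) - 4) = 2 - √(-1 - 4) = 2 - √(-5) = 2 - I*√5 ≈ 2.0 - 2.2361*I)
A(M) = M + M/(1 + M)
(B + A(b))² = (-124 + (2 - I*√5)*(2 + (2 - I*√5))/(1 + (2 - I*√5)))² = (-124 + (2 - I*√5)*(4 - I*√5)/(3 - I*√5))²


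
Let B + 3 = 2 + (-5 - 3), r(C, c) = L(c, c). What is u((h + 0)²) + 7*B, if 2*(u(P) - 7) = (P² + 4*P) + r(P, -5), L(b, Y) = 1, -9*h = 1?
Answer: -363973/6561 ≈ -55.475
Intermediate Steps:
h = -⅑ (h = -⅑*1 = -⅑ ≈ -0.11111)
r(C, c) = 1
B = -9 (B = -3 + (2 + (-5 - 3)) = -3 + (2 - 8) = -3 - 6 = -9)
u(P) = 15/2 + P²/2 + 2*P (u(P) = 7 + ((P² + 4*P) + 1)/2 = 7 + (1 + P² + 4*P)/2 = 7 + (½ + P²/2 + 2*P) = 15/2 + P²/2 + 2*P)
u((h + 0)²) + 7*B = (15/2 + ((-⅑ + 0)²)²/2 + 2*(-⅑ + 0)²) + 7*(-9) = (15/2 + ((-⅑)²)²/2 + 2*(-⅑)²) - 63 = (15/2 + (1/81)²/2 + 2*(1/81)) - 63 = (15/2 + (½)*(1/6561) + 2/81) - 63 = (15/2 + 1/13122 + 2/81) - 63 = 49370/6561 - 63 = -363973/6561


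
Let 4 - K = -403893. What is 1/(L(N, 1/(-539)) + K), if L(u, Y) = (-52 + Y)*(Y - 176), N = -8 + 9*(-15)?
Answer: 290521/119999531422 ≈ 2.4210e-6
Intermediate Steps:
K = 403897 (K = 4 - 1*(-403893) = 4 + 403893 = 403897)
N = -143 (N = -8 - 135 = -143)
L(u, Y) = (-176 + Y)*(-52 + Y) (L(u, Y) = (-52 + Y)*(-176 + Y) = (-176 + Y)*(-52 + Y))
1/(L(N, 1/(-539)) + K) = 1/((9152 + (1/(-539))² - 228/(-539)) + 403897) = 1/((9152 + (-1/539)² - 228*(-1/539)) + 403897) = 1/((9152 + 1/290521 + 228/539) + 403897) = 1/(2658971085/290521 + 403897) = 1/(119999531422/290521) = 290521/119999531422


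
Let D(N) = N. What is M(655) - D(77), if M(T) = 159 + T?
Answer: 737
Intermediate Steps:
M(655) - D(77) = (159 + 655) - 1*77 = 814 - 77 = 737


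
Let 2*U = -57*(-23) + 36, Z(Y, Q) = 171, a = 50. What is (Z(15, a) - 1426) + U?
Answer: -1163/2 ≈ -581.50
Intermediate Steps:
U = 1347/2 (U = (-57*(-23) + 36)/2 = (1311 + 36)/2 = (½)*1347 = 1347/2 ≈ 673.50)
(Z(15, a) - 1426) + U = (171 - 1426) + 1347/2 = -1255 + 1347/2 = -1163/2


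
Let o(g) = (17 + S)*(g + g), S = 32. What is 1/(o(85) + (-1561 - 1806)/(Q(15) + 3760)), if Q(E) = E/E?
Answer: 3761/31325763 ≈ 0.00012006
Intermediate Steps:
Q(E) = 1
o(g) = 98*g (o(g) = (17 + 32)*(g + g) = 49*(2*g) = 98*g)
1/(o(85) + (-1561 - 1806)/(Q(15) + 3760)) = 1/(98*85 + (-1561 - 1806)/(1 + 3760)) = 1/(8330 - 3367/3761) = 1/(31325763/3761) = 3761/31325763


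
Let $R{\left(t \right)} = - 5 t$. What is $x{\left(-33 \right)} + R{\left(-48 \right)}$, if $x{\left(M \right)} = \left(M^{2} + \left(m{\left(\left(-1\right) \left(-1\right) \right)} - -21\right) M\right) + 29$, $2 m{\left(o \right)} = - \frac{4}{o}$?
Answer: $731$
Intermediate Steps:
$m{\left(o \right)} = - \frac{2}{o}$ ($m{\left(o \right)} = \frac{\left(-4\right) \frac{1}{o}}{2} = - \frac{2}{o}$)
$x{\left(M \right)} = 29 + M^{2} + 19 M$ ($x{\left(M \right)} = \left(M^{2} + \left(- \frac{2}{\left(-1\right) \left(-1\right)} - -21\right) M\right) + 29 = \left(M^{2} + \left(- \frac{2}{1} + 21\right) M\right) + 29 = \left(M^{2} + \left(\left(-2\right) 1 + 21\right) M\right) + 29 = \left(M^{2} + \left(-2 + 21\right) M\right) + 29 = \left(M^{2} + 19 M\right) + 29 = 29 + M^{2} + 19 M$)
$x{\left(-33 \right)} + R{\left(-48 \right)} = \left(29 + \left(-33\right)^{2} + 19 \left(-33\right)\right) - -240 = \left(29 + 1089 - 627\right) + 240 = 491 + 240 = 731$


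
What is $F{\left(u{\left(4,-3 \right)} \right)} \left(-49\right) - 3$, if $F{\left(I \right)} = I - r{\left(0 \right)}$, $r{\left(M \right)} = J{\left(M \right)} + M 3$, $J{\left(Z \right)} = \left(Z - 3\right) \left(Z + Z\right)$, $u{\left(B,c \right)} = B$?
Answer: $-199$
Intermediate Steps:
$J{\left(Z \right)} = 2 Z \left(-3 + Z\right)$ ($J{\left(Z \right)} = \left(-3 + Z\right) 2 Z = 2 Z \left(-3 + Z\right)$)
$r{\left(M \right)} = 3 M + 2 M \left(-3 + M\right)$ ($r{\left(M \right)} = 2 M \left(-3 + M\right) + M 3 = 2 M \left(-3 + M\right) + 3 M = 3 M + 2 M \left(-3 + M\right)$)
$F{\left(I \right)} = I$ ($F{\left(I \right)} = I - 0 \left(-3 + 2 \cdot 0\right) = I - 0 \left(-3 + 0\right) = I - 0 \left(-3\right) = I - 0 = I + 0 = I$)
$F{\left(u{\left(4,-3 \right)} \right)} \left(-49\right) - 3 = 4 \left(-49\right) - 3 = -196 - 3 = -199$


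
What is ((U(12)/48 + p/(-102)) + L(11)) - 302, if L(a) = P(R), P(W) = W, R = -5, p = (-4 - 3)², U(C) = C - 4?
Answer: -15673/51 ≈ -307.31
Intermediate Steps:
U(C) = -4 + C
p = 49 (p = (-7)² = 49)
L(a) = -5
((U(12)/48 + p/(-102)) + L(11)) - 302 = (((-4 + 12)/48 + 49/(-102)) - 5) - 302 = ((8*(1/48) + 49*(-1/102)) - 5) - 302 = ((⅙ - 49/102) - 5) - 302 = (-16/51 - 5) - 302 = -271/51 - 302 = -15673/51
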